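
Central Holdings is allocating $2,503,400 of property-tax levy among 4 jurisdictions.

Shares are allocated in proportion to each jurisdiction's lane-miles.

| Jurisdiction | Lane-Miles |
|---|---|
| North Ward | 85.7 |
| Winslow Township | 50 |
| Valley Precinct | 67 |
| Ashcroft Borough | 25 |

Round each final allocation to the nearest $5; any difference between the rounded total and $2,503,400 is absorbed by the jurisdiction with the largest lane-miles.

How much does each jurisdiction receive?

Total lane-miles = 227.7.
Proportional shares: North Ward 85.7/227.7 × $2,503,400 = 942,210.72; Winslow Township 50/227.7 × $2,503,400 = 549,714.54; Valley Precinct 67/227.7 × $2,503,400 = 736,617.48; Ashcroft Borough 25/227.7 × $2,503,400 = 274,857.27.
After rounding ($5): North Ward $942,210; Winslow Township $549,715; Valley Precinct $736,615; Ashcroft Borough $274,855. Sum = $2,503,395.
Difference $2,503,400 − $2,503,395 = +$5 applied to largest lane-miles (North Ward): North Ward becomes $942,215.

North Ward: $942,215 · Winslow Township: $549,715 · Valley Precinct: $736,615 · Ashcroft Borough: $274,855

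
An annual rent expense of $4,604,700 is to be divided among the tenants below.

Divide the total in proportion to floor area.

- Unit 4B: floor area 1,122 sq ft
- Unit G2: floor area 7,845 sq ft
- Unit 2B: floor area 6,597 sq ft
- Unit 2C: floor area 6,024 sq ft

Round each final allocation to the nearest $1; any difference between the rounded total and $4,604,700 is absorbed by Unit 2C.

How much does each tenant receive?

Floor area total: 21,588.
Proportional shares: Unit 4B 1,122/21,588 × $4,604,700 = 239,321.54; Unit G2 7,845/21,588 × $4,604,700 = 1,673,331.09; Unit 2B 6,597/21,588 × $4,604,700 = 1,407,133.87; Unit 2C 6,024/21,588 × $4,604,700 = 1,284,913.51.
At nearest $1: Unit 4B $239,322; Unit G2 $1,673,331; Unit 2B $1,407,134; Unit 2C $1,284,914. Sum = $4,604,701.
Difference $4,604,700 − $4,604,701 = −$1 applied to Unit 2C: Unit 2C becomes $1,284,913.

Unit 4B: $239,322 | Unit G2: $1,673,331 | Unit 2B: $1,407,134 | Unit 2C: $1,284,913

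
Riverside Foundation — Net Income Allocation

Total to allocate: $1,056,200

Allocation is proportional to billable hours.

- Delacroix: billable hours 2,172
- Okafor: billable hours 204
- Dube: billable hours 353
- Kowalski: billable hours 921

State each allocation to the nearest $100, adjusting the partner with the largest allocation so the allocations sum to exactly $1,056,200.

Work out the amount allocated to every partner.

Delacroix: $628,600 | Okafor: $59,000 | Dube: $102,100 | Kowalski: $266,500

Combined billable hours = 3,650.
Pro-rata amounts: Delacroix 2,172/3,650 × $1,056,200 = 628,511.34; Okafor 204/3,650 × $1,056,200 = 59,031.45; Dube 353/3,650 × $1,056,200 = 102,147.56; Kowalski 921/3,650 × $1,056,200 = 266,509.64.
At nearest $100: Delacroix $628,500; Okafor $59,000; Dube $102,100; Kowalski $266,500. Sum = $1,056,100.
Difference $1,056,200 − $1,056,100 = +$100 applied to largest allocation (Delacroix): Delacroix becomes $628,600.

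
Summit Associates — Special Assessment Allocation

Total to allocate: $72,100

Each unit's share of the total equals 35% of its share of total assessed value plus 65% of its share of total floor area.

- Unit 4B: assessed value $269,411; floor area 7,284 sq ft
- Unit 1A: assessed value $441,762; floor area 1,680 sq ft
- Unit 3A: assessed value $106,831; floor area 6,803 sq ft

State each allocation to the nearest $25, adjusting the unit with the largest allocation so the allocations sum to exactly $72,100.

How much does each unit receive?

Totals — assessed value 818,004, floor area 15,767.
Combined weights (35% assessed value + 65% floor area): Unit 4B 0.4156; Unit 1A 0.2583; Unit 3A 0.3262.
Pro-rata amounts: Unit 4B 29,961.77; Unit 1A 18,621.67; Unit 3A 23,516.56.
After rounding ($25): Unit 4B $29,950; Unit 1A $18,625; Unit 3A $23,525. Sum = $72,100.
No rounding difference to absorb.

Unit 4B: $29,950 · Unit 1A: $18,625 · Unit 3A: $23,525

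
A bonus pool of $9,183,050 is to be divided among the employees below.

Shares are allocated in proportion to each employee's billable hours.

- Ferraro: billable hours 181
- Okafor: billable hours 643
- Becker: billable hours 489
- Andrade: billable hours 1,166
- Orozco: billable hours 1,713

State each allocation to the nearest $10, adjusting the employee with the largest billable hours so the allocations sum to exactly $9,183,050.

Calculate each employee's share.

Total billable hours = 181 + 643 + 489 + 1,166 + 1,713 = 4,192.
Raw shares: Ferraro 396,500.97; Okafor 1,408,564.21; Becker 1,071,209.79; Andrade 2,554,254.84; Orozco 3,752,520.19.
Rounded to nearest $10: Ferraro $396,500; Okafor $1,408,560; Becker $1,071,210; Andrade $2,554,250; Orozco $3,752,520. Sum = $9,183,040.
Difference $9,183,050 − $9,183,040 = +$10 applied to largest billable hours (Orozco): Orozco becomes $3,752,530.

Ferraro: $396,500 · Okafor: $1,408,560 · Becker: $1,071,210 · Andrade: $2,554,250 · Orozco: $3,752,530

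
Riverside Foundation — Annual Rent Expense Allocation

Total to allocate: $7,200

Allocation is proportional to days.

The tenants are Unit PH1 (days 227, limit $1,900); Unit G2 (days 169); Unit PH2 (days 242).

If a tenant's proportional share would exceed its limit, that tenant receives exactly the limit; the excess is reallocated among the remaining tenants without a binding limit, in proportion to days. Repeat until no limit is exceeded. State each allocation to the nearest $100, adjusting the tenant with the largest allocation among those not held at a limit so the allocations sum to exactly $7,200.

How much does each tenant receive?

Sum of days: 638.
Unconstrained shares: Unit PH1 2,561.76; Unit G2 1,907.21; Unit PH2 2,731.03.
Capped: Unit PH1 ($1,900); residual $5,300 reallocated over remaining days 411.
Shares after redistribution: Unit G2 2,179.32 → $2,200; Unit PH2 3,120.68 → $3,100.

Unit PH1: $1,900; Unit G2: $2,200; Unit PH2: $3,100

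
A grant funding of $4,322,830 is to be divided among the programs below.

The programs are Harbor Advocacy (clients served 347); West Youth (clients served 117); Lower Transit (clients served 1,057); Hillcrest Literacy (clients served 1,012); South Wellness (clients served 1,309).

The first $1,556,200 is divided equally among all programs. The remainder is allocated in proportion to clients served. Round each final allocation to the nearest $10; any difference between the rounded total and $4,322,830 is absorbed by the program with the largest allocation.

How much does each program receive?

$1,556,200 shared equally gives $311,240 per program.
Remainder $2,766,630 by clients served (total 3,842): Harbor Advocacy 249,875.22 → $249,880; West Youth 84,251.88 → $84,250; Lower Transit 761,147.30 → $761,150; Hillcrest Literacy 728,742.73 → $728,740; South Wellness 942,612.88 → $942,610.
Totals: Harbor Advocacy $311,240 + $249,880 = $561,120; West Youth $311,240 + $84,250 = $395,490; Lower Transit $311,240 + $761,150 = $1,072,390; Hillcrest Literacy $311,240 + $728,740 = $1,039,980; South Wellness $311,240 + $942,610 = $1,253,850.

Harbor Advocacy: $561,120; West Youth: $395,490; Lower Transit: $1,072,390; Hillcrest Literacy: $1,039,980; South Wellness: $1,253,850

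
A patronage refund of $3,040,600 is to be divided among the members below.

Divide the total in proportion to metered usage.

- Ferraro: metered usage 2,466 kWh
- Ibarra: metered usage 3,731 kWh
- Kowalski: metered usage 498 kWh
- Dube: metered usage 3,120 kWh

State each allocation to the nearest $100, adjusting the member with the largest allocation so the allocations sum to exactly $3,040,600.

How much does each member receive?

Ferraro: $763,900 · Ibarra: $1,155,900 · Kowalski: $154,300 · Dube: $966,500

Total metered usage = 9,815.
Proportional shares: Ferraro 2,466/9,815 × $3,040,600 = 763,944.94; Ibarra 3,731/9,815 × $3,040,600 = 1,155,830.73; Kowalski 498/9,815 × $3,040,600 = 154,275.99; Dube 3,120/9,815 × $3,040,600 = 966,548.34.
Rounded to nearest $100: Ferraro $763,900; Ibarra $1,155,800; Kowalski $154,300; Dube $966,500. Sum = $3,040,500.
Difference $3,040,600 − $3,040,500 = +$100 applied to largest allocation (Ibarra): Ibarra becomes $1,155,900.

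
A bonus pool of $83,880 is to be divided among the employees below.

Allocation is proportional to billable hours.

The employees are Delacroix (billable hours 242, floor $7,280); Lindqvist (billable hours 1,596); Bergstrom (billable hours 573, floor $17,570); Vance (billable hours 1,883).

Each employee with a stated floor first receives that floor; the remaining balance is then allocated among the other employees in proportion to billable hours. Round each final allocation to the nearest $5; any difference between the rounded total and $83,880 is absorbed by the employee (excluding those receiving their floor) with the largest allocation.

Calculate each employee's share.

Delacroix: $7,280 · Lindqvist: $27,080 · Bergstrom: $17,570 · Vance: $31,950

Guaranteed amounts: Delacroix $7,280; Bergstrom $17,570. Remaining pool $59,030.
Remaining pool split over remaining billable hours 3,479: Lindqvist 27,080.16 → $27,080; Vance 31,949.84 → $31,950.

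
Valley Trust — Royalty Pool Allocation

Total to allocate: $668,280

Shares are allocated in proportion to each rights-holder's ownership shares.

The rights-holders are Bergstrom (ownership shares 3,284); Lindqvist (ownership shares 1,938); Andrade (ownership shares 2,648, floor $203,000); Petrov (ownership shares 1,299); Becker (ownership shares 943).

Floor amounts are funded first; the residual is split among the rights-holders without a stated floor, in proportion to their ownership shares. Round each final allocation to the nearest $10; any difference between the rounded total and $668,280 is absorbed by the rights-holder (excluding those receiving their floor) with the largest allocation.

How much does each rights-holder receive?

Bergstrom: $204,710 · Lindqvist: $120,810 · Andrade: $203,000 · Petrov: $80,980 · Becker: $58,780

Fund the minimums — Andrade $203,000. Residual $465,280.
Residual split over remaining ownership shares 7,464: Bergstrom 204,713.23 → $204,710; Lindqvist 120,808.23 → $120,810; Petrov 80,975.18 → $80,980; Becker 58,783.37 → $58,780.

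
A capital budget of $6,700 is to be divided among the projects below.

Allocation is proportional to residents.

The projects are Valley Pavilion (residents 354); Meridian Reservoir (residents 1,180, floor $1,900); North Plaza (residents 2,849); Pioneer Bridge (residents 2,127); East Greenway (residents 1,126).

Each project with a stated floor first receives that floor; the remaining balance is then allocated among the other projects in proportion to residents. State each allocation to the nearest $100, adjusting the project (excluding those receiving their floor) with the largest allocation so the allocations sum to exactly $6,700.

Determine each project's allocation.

Valley Pavilion: $300 | Meridian Reservoir: $1,900 | North Plaza: $2,100 | Pioneer Bridge: $1,600 | East Greenway: $800

Guaranteed amounts: Meridian Reservoir $1,900. Balance $4,800.
Balance split over remaining residents 6,456: Valley Pavilion 263.20 → $300; North Plaza 2,118.22 → $2,100; Pioneer Bridge 1,581.41 → $1,600; East Greenway 837.17 → $800.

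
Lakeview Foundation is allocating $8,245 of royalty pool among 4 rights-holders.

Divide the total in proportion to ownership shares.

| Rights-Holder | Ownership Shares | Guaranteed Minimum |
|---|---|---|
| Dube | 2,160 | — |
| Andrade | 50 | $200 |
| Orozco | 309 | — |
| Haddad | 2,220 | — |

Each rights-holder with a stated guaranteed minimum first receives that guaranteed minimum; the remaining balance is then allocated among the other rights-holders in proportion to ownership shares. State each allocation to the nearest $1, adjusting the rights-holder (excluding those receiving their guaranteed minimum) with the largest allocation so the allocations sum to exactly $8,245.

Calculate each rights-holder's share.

Dube: $3,706 · Andrade: $200 · Orozco: $530 · Haddad: $3,809

Minimums first: Andrade $200. Residual $8,045.
Residual split over remaining ownership shares 4,689: Dube 3,705.95 → $3,706; Orozco 530.16 → $530; Haddad 3,808.89 → $3,809.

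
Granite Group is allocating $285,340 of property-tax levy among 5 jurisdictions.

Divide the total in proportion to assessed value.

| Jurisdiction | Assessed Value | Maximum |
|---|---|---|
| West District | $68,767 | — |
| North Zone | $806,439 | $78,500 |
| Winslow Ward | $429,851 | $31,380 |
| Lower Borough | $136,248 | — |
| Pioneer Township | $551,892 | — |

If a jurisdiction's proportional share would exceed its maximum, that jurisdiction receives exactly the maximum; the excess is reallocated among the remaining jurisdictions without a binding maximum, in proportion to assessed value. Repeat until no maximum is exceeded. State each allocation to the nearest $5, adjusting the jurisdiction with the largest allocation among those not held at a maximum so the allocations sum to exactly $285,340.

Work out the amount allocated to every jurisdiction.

West District: $15,940 | North Zone: $78,500 | Winslow Ward: $31,380 | Lower Borough: $31,585 | Pioneer Township: $127,935

Combined assessed value = 1,993,197.
Proportional shares (ignoring caps): West District 9,844.47; North Zone 115,447.35; Winslow Ward 61,536.16; Lower Borough 19,504.85; Pioneer Township 79,007.17.
Capped: North Zone ($78,500), Winslow Ward ($31,380); residual $175,460 reallocated over remaining assessed value 756,907.
Shares after redistribution: West District 15,941.00 → $15,940; Lower Borough 31,583.90 → $31,585; Pioneer Township 127,935.10 → $127,935.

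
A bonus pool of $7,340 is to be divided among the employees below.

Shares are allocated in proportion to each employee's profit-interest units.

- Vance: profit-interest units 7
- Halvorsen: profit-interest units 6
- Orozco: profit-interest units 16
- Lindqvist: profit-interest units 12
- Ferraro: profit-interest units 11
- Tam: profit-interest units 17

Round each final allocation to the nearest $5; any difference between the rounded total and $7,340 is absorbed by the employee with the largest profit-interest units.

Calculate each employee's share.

Combined profit-interest units = 7 + 6 + 16 + 12 + 11 + 17 = 69.
Unrounded shares: Vance 744.64; Halvorsen 638.26; Orozco 1,702.03; Lindqvist 1,276.52; Ferraro 1,170.14; Tam 1,808.41.
At nearest $5: Vance $745; Halvorsen $640; Orozco $1,700; Lindqvist $1,275; Ferraro $1,170; Tam $1,810. Sum = $7,340.
Sum already equals the total — no adjustment.

Vance: $745; Halvorsen: $640; Orozco: $1,700; Lindqvist: $1,275; Ferraro: $1,170; Tam: $1,810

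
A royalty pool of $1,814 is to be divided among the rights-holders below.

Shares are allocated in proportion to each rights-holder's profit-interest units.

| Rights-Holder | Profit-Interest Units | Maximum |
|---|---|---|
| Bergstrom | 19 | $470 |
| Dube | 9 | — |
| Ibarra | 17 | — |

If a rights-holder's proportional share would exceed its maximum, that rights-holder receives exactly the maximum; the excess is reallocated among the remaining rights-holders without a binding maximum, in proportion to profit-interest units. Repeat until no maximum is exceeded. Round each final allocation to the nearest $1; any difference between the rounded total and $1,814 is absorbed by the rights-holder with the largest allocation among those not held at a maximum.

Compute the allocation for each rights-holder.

Bergstrom: $470 | Dube: $465 | Ibarra: $879

Total profit-interest units = 45.
Pro-rata shares before constraints: Bergstrom 765.91; Dube 362.80; Ibarra 685.29.
Cap binds for Bergstrom ($470); balance $1,344 reallocated over remaining profit-interest units 26.
Redistributed shares: Dube 465.23 → $465; Ibarra 878.77 → $879.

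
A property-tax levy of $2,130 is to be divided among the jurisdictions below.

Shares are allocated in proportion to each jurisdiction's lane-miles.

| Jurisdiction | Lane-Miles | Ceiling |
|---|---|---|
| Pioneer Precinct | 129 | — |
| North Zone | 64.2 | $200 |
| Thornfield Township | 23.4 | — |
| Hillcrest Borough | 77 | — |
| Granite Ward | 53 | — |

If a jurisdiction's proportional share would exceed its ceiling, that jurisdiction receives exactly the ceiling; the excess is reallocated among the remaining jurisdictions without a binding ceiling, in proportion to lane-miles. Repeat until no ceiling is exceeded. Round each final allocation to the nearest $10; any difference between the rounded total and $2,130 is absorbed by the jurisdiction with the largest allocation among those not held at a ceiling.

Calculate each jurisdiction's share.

Pioneer Precinct: $880 · North Zone: $200 · Thornfield Township: $160 · Hillcrest Borough: $530 · Granite Ward: $360

Combined lane-miles = 346.6.
Proportional shares (ignoring caps): Pioneer Precinct 792.76; North Zone 394.54; Thornfield Township 143.80; Hillcrest Borough 473.20; Granite Ward 325.71.
Cap binds for North Zone ($200); residual $1,930 reallocated over remaining lane-miles 282.4.
Shares after redistribution: Pioneer Precinct 881.62 → $880; Thornfield Township 159.92 → $160; Hillcrest Borough 526.24 → $530; Granite Ward 362.22 → $360.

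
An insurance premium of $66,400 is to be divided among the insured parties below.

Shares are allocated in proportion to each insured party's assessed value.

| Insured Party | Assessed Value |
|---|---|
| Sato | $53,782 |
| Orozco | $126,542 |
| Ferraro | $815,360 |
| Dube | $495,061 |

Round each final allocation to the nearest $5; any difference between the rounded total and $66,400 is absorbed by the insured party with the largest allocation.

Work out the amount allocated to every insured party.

Sato: $2,395; Orozco: $5,635; Ferraro: $36,320; Dube: $22,050

Combined assessed value = 1,490,745.
Pro-rata amounts: Sato 53,782/1,490,745 × $66,400 = 2,395.53; Orozco 126,542/1,490,745 × $66,400 = 5,636.37; Ferraro 815,360/1,490,745 × $66,400 = 36,317.35; Dube 495,061/1,490,745 × $66,400 = 22,050.75.
After rounding ($5): Sato $2,395; Orozco $5,635; Ferraro $36,315; Dube $22,050. Sum = $66,395.
Difference $66,400 − $66,395 = +$5 applied to largest allocation (Ferraro): Ferraro becomes $36,320.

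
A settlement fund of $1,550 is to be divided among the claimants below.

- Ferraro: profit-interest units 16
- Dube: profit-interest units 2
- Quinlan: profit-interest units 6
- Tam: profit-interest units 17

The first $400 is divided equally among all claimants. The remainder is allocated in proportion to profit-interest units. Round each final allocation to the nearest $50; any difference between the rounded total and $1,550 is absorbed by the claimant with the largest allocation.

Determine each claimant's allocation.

Ferraro: $550 | Dube: $150 | Quinlan: $250 | Tam: $600

First tranche $400 split equally: $100 each.
Remainder $1,150 by profit-interest units (total 41): Ferraro 448.78 → $450; Dube 56.10 → $50; Quinlan 168.29 → $150; Tam 476.83 → $500.
Totals: Ferraro $100 + $450 = $550; Dube $100 + $50 = $150; Quinlan $100 + $150 = $250; Tam $100 + $500 = $600.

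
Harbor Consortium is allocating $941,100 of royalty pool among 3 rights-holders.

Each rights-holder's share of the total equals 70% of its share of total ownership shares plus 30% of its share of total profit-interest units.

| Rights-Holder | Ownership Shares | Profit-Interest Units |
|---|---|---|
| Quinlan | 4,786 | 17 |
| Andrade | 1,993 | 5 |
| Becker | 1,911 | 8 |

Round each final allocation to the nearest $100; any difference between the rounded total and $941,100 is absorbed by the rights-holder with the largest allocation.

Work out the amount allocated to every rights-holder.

Quinlan: $522,800 · Andrade: $198,100 · Becker: $220,200

Ownership shares total 8,690; profit-interest units total 30.
Composite weights (70% ownership shares + 30% profit-interest units): Quinlan 0.5555; Andrade 0.2105; Becker 0.2339.
Raw shares: Quinlan 522,803.25; Andrade 198,140.00; Becker 220,156.75.
Rounded to nearest $100: Quinlan $522,800; Andrade $198,100; Becker $220,200. Sum = $941,100.
Rounded total matches; no reconciliation needed.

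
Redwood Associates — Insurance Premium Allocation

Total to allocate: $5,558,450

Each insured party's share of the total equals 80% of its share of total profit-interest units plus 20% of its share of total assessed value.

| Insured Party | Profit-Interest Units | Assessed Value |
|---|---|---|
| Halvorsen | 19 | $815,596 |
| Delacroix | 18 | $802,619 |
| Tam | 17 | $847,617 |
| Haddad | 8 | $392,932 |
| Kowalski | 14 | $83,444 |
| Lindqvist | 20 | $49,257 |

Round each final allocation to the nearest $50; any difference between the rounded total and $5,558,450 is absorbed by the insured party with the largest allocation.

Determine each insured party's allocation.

Halvorsen: $1,183,150 · Delacroix: $1,132,050 · Tam: $1,102,450 · Haddad: $516,600 · Kowalski: $679,500 · Lindqvist: $944,700

Totals — profit-interest units 96, assessed value 2,991,465.
Blended shares (80% profit-interest units + 20% assessed value): Halvorsen 0.2129; Delacroix 0.2037; Tam 0.1983; Haddad 0.0929; Kowalski 0.1222; Lindqvist 0.1700.
Raw shares: Halvorsen 1,183,180.19; Delacroix 1,132,037.25; Tam 1,102,439.02; Haddad 516,584.96; Kowalski 679,495.34; Lindqvist 944,713.25.
Rounded to nearest $50: Halvorsen $1,183,200; Delacroix $1,132,050; Tam $1,102,450; Haddad $516,600; Kowalski $679,500; Lindqvist $944,700. Sum = $5,558,500.
Difference $5,558,450 − $5,558,500 = −$50 applied to largest allocation (Halvorsen): Halvorsen becomes $1,183,150.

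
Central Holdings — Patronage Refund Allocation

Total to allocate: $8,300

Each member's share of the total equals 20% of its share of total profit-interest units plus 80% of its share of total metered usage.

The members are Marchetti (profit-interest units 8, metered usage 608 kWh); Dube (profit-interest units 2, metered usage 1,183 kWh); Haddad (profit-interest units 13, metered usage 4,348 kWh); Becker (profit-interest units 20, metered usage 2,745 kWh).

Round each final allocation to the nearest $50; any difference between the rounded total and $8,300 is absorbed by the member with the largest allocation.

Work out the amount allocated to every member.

Marchetti: $750 · Dube: $950 · Haddad: $3,800 · Becker: $2,800

Profit-interest units total 43; metered usage total 8,884.
Combined weights (20% profit-interest units + 80% metered usage): Marchetti 0.0920; Dube 0.1158; Haddad 0.4520; Becker 0.3402.
Proportional shares: Marchetti 763.26; Dube 961.40; Haddad 3,751.60; Becker 2,823.74.
After rounding ($50): Marchetti $750; Dube $950; Haddad $3,750; Becker $2,800. Sum = $8,250.
Difference $8,300 − $8,250 = +$50 applied to largest allocation (Haddad): Haddad becomes $3,800.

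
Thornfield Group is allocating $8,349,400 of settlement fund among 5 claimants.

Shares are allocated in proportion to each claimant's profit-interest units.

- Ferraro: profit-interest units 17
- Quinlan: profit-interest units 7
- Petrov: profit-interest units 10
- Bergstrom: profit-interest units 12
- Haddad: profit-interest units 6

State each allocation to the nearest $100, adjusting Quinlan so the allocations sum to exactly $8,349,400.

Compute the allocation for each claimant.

Sum of profit-interest units: 52.
Unrounded shares: Ferraro 17/52 × $8,349,400 = 2,729,611.54; Quinlan 7/52 × $8,349,400 = 1,123,957.69; Petrov 10/52 × $8,349,400 = 1,605,653.85; Bergstrom 12/52 × $8,349,400 = 1,926,784.62; Haddad 6/52 × $8,349,400 = 963,392.31.
At nearest $100: Ferraro $2,729,600; Quinlan $1,124,000; Petrov $1,605,700; Bergstrom $1,926,800; Haddad $963,400. Sum = $8,349,500.
Difference $8,349,400 − $8,349,500 = −$100 applied to Quinlan: Quinlan becomes $1,123,900.

Ferraro: $2,729,600; Quinlan: $1,123,900; Petrov: $1,605,700; Bergstrom: $1,926,800; Haddad: $963,400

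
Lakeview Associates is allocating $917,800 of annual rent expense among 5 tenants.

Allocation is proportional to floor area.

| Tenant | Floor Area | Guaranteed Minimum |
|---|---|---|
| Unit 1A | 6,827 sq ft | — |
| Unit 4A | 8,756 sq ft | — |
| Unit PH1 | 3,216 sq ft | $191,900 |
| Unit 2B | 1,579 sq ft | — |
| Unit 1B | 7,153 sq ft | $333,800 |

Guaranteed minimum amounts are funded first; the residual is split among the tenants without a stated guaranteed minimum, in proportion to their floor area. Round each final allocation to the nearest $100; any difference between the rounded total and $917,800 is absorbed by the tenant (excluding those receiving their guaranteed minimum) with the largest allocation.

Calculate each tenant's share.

Unit 1A: $156,000; Unit 4A: $200,000; Unit PH1: $191,900; Unit 2B: $36,100; Unit 1B: $333,800

Guaranteed amounts: Unit PH1 $191,900; Unit 1B $333,800. Residual $392,100.
Residual split over remaining floor area 17,162: Unit 1A 155,976.38 → $156,000; Unit 4A 200,048.22 → $200,000; Unit 2B 36,075.39 → $36,100.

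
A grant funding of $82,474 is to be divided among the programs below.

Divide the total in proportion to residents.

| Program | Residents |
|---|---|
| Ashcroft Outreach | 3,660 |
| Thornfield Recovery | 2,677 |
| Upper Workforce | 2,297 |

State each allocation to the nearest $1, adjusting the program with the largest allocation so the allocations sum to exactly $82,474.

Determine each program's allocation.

Sum of residents: 8,634.
Pro-rata amounts: Ashcroft Outreach 3,660/8,634 × $82,474 = 34,961.18; Thornfield Recovery 2,677/8,634 × $82,474 = 25,571.33; Upper Workforce 2,297/8,634 × $82,474 = 21,941.48.
After rounding ($1): Ashcroft Outreach $34,961; Thornfield Recovery $25,571; Upper Workforce $21,941. Sum = $82,473.
Difference $82,474 − $82,473 = +$1 applied to largest allocation (Ashcroft Outreach): Ashcroft Outreach becomes $34,962.

Ashcroft Outreach: $34,962 | Thornfield Recovery: $25,571 | Upper Workforce: $21,941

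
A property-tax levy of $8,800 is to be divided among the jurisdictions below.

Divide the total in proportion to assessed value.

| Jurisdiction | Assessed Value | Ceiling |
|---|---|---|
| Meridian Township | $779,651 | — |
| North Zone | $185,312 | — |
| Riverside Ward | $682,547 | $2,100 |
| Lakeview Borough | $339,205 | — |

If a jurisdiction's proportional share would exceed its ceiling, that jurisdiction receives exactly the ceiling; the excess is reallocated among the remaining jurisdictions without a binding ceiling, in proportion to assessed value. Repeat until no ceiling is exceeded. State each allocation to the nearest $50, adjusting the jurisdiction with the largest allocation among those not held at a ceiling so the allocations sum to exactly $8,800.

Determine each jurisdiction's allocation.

Meridian Township: $4,000 · North Zone: $950 · Riverside Ward: $2,100 · Lakeview Borough: $1,750

Sum of assessed value: 1,986,715.
Pro-rata shares before constraints: Meridian Township 3,453.40; North Zone 820.83; Riverside Ward 3,023.29; Lakeview Borough 1,502.48.
Held at cap: Riverside Ward ($2,100); remaining pool $6,700 reallocated over remaining assessed value 1,304,168.
Shares after redistribution: Meridian Township 4,005.36 → $4,000; North Zone 952.02 → $950; Lakeview Borough 1,742.62 → $1,750.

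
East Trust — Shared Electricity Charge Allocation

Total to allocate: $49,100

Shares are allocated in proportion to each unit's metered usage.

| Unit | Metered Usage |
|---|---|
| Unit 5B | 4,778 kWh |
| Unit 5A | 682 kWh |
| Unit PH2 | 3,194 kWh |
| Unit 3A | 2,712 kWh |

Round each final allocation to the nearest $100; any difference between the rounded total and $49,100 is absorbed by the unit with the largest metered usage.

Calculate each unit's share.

Total metered usage = 11,366.
Proportional shares: Unit 5B 4,778/11,366 × $49,100 = 20,640.49; Unit 5A 682/11,366 × $49,100 = 2,946.17; Unit PH2 3,194/11,366 × $49,100 = 13,797.77; Unit 3A 2,712/11,366 × $49,100 = 11,715.57.
Rounded to nearest $100: Unit 5B $20,600; Unit 5A $2,900; Unit PH2 $13,800; Unit 3A $11,700. Sum = $49,000.
Difference $49,100 − $49,000 = +$100 applied to largest metered usage (Unit 5B): Unit 5B becomes $20,700.

Unit 5B: $20,700 | Unit 5A: $2,900 | Unit PH2: $13,800 | Unit 3A: $11,700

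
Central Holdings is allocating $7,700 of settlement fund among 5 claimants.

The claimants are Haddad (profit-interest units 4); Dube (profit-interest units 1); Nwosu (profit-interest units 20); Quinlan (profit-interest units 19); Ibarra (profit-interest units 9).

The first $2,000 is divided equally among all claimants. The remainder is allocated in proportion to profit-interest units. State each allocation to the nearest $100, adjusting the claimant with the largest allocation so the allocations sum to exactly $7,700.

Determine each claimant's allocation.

Equal tier: $2,000 ÷ 5 = $400 apiece.
Remainder $5,700 by profit-interest units (total 53): Haddad 430.19 → $400; Dube 107.55 → $100; Nwosu 2,150.94 → $2,200; Quinlan 2,043.40 → $2,000; Ibarra 967.92 → $1,000.
Totals: Haddad $400 + $400 = $800; Dube $400 + $100 = $500; Nwosu $400 + $2,200 = $2,600; Quinlan $400 + $2,000 = $2,400; Ibarra $400 + $1,000 = $1,400.

Haddad: $800 | Dube: $500 | Nwosu: $2,600 | Quinlan: $2,400 | Ibarra: $1,400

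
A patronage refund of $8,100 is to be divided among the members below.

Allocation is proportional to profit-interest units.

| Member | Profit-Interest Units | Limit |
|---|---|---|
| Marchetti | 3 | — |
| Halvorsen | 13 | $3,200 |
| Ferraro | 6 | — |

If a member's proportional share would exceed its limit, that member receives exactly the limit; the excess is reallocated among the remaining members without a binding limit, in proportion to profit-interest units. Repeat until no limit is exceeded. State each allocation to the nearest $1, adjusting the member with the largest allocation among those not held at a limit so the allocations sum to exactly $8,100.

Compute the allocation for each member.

Marchetti: $1,633; Halvorsen: $3,200; Ferraro: $3,267

Sum of profit-interest units: 22.
Pro-rata shares before constraints: Marchetti 1,104.55; Halvorsen 4,786.36; Ferraro 2,209.09.
Held at cap: Halvorsen ($3,200); remaining pool $4,900 reallocated over remaining profit-interest units 9.
Shares after redistribution: Marchetti 1,633.33 → $1,633; Ferraro 3,266.67 → $3,267.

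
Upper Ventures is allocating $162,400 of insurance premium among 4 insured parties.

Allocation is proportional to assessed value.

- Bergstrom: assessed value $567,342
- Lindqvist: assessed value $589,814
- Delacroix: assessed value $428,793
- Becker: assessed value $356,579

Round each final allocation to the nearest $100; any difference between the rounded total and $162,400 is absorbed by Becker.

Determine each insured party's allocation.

Total assessed value = 1,942,528.
Raw shares: Bergstrom 567,342/1,942,528 × $162,400 = 47,431.15; Lindqvist 589,814/1,942,528 × $162,400 = 49,309.87; Delacroix 428,793/1,942,528 × $162,400 = 35,848.12; Becker 356,579/1,942,528 × $162,400 = 29,810.86.
At nearest $100: Bergstrom $47,400; Lindqvist $49,300; Delacroix $35,800; Becker $29,800. Sum = $162,300.
Difference $162,400 − $162,300 = +$100 applied to Becker: Becker becomes $29,900.

Bergstrom: $47,400; Lindqvist: $49,300; Delacroix: $35,800; Becker: $29,900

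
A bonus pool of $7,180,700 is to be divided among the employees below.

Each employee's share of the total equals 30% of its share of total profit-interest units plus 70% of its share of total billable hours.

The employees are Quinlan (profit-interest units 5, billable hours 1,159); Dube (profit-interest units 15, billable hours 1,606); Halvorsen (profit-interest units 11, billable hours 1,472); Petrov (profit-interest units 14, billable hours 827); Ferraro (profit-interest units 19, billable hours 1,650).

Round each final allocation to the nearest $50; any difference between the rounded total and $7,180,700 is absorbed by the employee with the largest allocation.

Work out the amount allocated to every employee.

Quinlan: $1,036,000 · Dube: $1,707,250 · Halvorsen: $1,472,300 · Petrov: $1,090,350 · Ferraro: $1,874,800

Totals — profit-interest units 64, billable hours 6,714.
Composite weights (30% profit-interest units + 70% billable hours): Quinlan 0.1443; Dube 0.2378; Halvorsen 0.2050; Petrov 0.1518; Ferraro 0.2611.
Unrounded shares: Quinlan 1,035,992.31; Dube 1,707,237.76; Halvorsen 1,472,279.46; Petrov 1,090,373.63; Ferraro 1,874,816.84.
Rounded to nearest $50: Quinlan $1,036,000; Dube $1,707,250; Halvorsen $1,472,300; Petrov $1,090,350; Ferraro $1,874,800. Sum = $7,180,700.
Sum already equals the total — no adjustment.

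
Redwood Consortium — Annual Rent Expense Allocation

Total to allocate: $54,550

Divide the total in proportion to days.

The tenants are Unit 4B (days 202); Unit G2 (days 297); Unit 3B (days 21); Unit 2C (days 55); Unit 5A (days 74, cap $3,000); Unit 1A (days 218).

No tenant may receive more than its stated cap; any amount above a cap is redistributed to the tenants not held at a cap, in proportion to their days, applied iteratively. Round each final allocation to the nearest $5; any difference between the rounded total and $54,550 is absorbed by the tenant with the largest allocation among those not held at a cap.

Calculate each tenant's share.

Unit 4B: $13,130 | Unit G2: $19,310 | Unit 3B: $1,365 | Unit 2C: $3,575 | Unit 5A: $3,000 | Unit 1A: $14,170

Total days = 867.
Pro-rata shares before constraints: Unit 4B 12,709.46; Unit G2 18,686.68; Unit 3B 1,321.28; Unit 2C 3,460.50; Unit 5A 4,655.94; Unit 1A 13,716.15.
Cap binds for Unit 5A ($3,000); residual $51,550 reallocated over remaining days 793.
Redistributed shares: Unit 4B 13,131.27 → $13,130; Unit G2 19,306.87 → $19,305; Unit 3B 1,365.13 → $1,365; Unit 2C 3,575.35 → $3,575; Unit 1A 14,171.37 → $14,170.
Rounding difference +$5 applied to Unit G2 → $19,310.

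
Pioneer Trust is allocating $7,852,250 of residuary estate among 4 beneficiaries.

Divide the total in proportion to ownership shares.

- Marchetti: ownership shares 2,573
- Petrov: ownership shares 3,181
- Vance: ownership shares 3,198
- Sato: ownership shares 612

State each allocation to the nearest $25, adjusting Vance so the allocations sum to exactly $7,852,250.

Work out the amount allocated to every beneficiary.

Marchetti: $2,112,500 | Petrov: $2,611,675 | Vance: $2,625,600 | Sato: $502,475

Sum of ownership shares: 9,564.
Unrounded shares: Marchetti 2,573/9,564 × $7,852,250 = 2,112,488.42; Petrov 3,181/9,564 × $7,852,250 = 2,611,669.52; Vance 3,198/9,564 × $7,852,250 = 2,625,626.88; Sato 612/9,564 × $7,852,250 = 502,465.18.
After rounding ($25): Marchetti $2,112,500; Petrov $2,611,675; Vance $2,625,625; Sato $502,475. Sum = $7,852,275.
Difference $7,852,250 − $7,852,275 = −$25 applied to Vance: Vance becomes $2,625,600.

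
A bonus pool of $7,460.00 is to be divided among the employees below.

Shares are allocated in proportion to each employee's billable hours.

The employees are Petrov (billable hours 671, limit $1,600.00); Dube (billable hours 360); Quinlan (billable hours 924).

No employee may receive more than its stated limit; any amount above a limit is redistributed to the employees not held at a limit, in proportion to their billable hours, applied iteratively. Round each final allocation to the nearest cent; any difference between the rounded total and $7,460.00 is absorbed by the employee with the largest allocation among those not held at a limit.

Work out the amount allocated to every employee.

Petrov: $1,600.00 | Dube: $1,642.99 | Quinlan: $4,217.01

Combined billable hours = 1,955.
Pro-rata shares before constraints: Petrov 2,560.4399; Dube 1,373.7084; Quinlan 3,525.8517.
Cap binds for Petrov ($1,600.00); remaining pool $5,860.00 reallocated over remaining billable hours 1,284.
Remaining shares: Dube 1,642.9907 → $1,642.99; Quinlan 4,217.0093 → $4,217.01.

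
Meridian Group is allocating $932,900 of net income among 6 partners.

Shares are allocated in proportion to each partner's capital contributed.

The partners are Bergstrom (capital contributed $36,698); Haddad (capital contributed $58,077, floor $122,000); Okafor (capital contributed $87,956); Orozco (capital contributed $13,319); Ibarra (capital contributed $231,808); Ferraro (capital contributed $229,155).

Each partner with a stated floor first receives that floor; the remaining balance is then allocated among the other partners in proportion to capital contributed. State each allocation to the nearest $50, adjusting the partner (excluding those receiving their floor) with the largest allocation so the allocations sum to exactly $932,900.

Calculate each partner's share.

Fund the minimums — Haddad $122,000. Remaining pool $810,900.
Remaining pool split over remaining capital contributed 598,936: Bergstrom 49,685.46 → $49,700; Okafor 119,083.71 → $119,100; Orozco 18,032.61 → $18,050; Ibarra 313,845.06 → $313,850; Ferraro 310,253.16 → $310,250.
Rounding difference −$50 applied to Ibarra → $313,800.

Bergstrom: $49,700; Haddad: $122,000; Okafor: $119,100; Orozco: $18,050; Ibarra: $313,800; Ferraro: $310,250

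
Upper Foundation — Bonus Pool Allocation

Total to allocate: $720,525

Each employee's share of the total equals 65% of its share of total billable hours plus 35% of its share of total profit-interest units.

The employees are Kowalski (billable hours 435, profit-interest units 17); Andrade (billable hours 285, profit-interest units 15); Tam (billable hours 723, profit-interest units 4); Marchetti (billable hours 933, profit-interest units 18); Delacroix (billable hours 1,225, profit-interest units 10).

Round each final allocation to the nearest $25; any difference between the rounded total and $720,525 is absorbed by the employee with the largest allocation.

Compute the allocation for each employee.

Billable hours total 3,601; profit-interest units total 64.
Combined weights (65% billable hours + 35% profit-interest units): Kowalski 0.1715; Andrade 0.1335; Tam 0.1524; Marchetti 0.2668; Delacroix 0.2758.
Proportional shares: Kowalski 123,561.83; Andrade 96,172.29; Tam 109,793.90; Marchetti 192,271.41; Delacroix 198,725.57.
After rounding ($25): Kowalski $123,550; Andrade $96,175; Tam $109,800; Marchetti $192,275; Delacroix $198,725. Sum = $720,525.
Sum already equals the total — no adjustment.

Kowalski: $123,550 | Andrade: $96,175 | Tam: $109,800 | Marchetti: $192,275 | Delacroix: $198,725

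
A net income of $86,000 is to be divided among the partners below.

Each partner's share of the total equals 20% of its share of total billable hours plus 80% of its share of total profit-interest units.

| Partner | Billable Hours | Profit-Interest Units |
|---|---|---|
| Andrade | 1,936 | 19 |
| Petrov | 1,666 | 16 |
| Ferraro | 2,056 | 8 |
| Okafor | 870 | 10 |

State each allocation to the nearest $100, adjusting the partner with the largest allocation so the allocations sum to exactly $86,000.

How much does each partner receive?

Andrade: $29,700 | Petrov: $25,200 | Ferraro: $15,800 | Okafor: $15,300

Totals — billable hours 6,528, profit-interest units 53.
Composite weights (20% billable hours + 80% profit-interest units): Andrade 0.3461; Petrov 0.2926; Ferraro 0.1837; Okafor 0.1776.
Proportional shares: Andrade 29,765.13; Petrov 25,159.39; Ferraro 15,802.06; Okafor 15,273.41.
At nearest $100: Andrade $29,800; Petrov $25,200; Ferraro $15,800; Okafor $15,300. Sum = $86,100.
Difference $86,000 − $86,100 = −$100 applied to largest allocation (Andrade): Andrade becomes $29,700.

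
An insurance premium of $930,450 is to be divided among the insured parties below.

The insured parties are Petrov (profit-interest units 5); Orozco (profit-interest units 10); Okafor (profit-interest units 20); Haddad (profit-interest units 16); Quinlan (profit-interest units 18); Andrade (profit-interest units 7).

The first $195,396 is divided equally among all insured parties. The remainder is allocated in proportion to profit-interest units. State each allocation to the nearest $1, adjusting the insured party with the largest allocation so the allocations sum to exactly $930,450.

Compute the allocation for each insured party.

Petrov: $80,925 | Orozco: $129,284 | Okafor: $226,001 | Haddad: $187,314 | Quinlan: $206,658 | Andrade: $100,268

$195,396 shared equally gives $32,566 per insured party.
Remainder $735,054 by profit-interest units (total 76): Petrov 48,358.82 → $48,359; Orozco 96,717.63 → $96,718; Okafor 193,435.26 → $193,435; Haddad 154,748.21 → $154,748; Quinlan 174,091.74 → $174,092; Andrade 67,702.34 → $67,702.
Totals: Petrov $32,566 + $48,359 = $80,925; Orozco $32,566 + $96,718 = $129,284; Okafor $32,566 + $193,435 = $226,001; Haddad $32,566 + $154,748 = $187,314; Quinlan $32,566 + $174,092 = $206,658; Andrade $32,566 + $67,702 = $100,268.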